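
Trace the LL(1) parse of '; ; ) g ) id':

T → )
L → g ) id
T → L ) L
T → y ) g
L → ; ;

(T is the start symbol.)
Stack is shown with the top on the left.

Stack      Input           Action
---------------------------------
T $        ; ; ) g ) id $  output T → L ) L
L ) L $    ; ; ) g ) id $  output L → ; ;
; ; ) L $  ; ; ) g ) id $  match ';'
; ) L $    ; ) g ) id $    match ';'
) L $      ) g ) id $      match ')'
L $        g ) id $        output L → g ) id
g ) id $   g ) id $        match 'g'
) id $     ) id $          match ')'
id $       id $            match 'id'
$          $               accept

The string is accepted.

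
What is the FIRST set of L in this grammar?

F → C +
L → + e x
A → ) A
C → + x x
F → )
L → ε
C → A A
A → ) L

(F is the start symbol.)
To compute FIRST(L), examine every production with L on the left-hand side, reading each right-hand side left to right until a non-nullable symbol is reached.

From L → + e x:
  - '+' is a terminal: add '+' and stop
From L → ε:
  - ε-production, so ε ∈ FIRST(L)

Collecting: FIRST(L) = { '+', ε }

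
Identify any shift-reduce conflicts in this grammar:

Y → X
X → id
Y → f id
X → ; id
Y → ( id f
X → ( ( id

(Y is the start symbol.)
Augment with Y' → Y and build the canonical LR(0) collection (I0 = CLOSURE({[Y' → . Y]}), then GOTO on every symbol after a dot until no new states appear). It has 13 states:
  I0: { [X → . ( ( id], [X → . ; id], [X → . id], [Y → . ( id f], [Y → . X], [Y → . f id], [Y' → . Y] }  — shift
  I1: { [X → ( . ( id], [Y → ( . id f] }  — shift
  I2: { [X → ; . id] }  — shift
  I3: { [Y → X .] }  — reduce
  I4: { [Y' → Y .] }  — accept
  I5: { [Y → f . id] }  — shift
  I6: { [X → id .] }  — reduce
  I7: { [Y → f id .] }  — reduce
  I8: { [X → ; id .] }  — reduce
  I9: { [X → ( ( . id] }  — shift
  I10: { [Y → ( id . f] }  — shift
  I11: { [Y → ( id f .] }  — reduce
  I12: { [X → ( ( id .] }  — reduce

No state contains both a complete item and a shift item.

Answer: No shift-reduce conflicts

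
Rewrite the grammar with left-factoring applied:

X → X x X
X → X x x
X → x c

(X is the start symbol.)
Left-factoring transforms A → αβ₁ | αβ₂ into A → αA' and A' → β₁ | β₂
(α is the longest common prefix among the alternatives). Repeat until
no nonterminal has two alternatives with a common prefix.

Round 1: X has alternatives sharing prefix 'X x'. Introduce X': X → X x X'
  Add: X' → X
  Add: X' → x

No remaining common prefixes — done.

Resulting grammar:
X → X x X'
X' → X
X' → x
X → x c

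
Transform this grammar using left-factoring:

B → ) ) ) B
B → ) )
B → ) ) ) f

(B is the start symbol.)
Left-factoring transforms A → αβ₁ | αβ₂ into A → αA' and A' → β₁ | β₂
(α is the longest common prefix among the alternatives). Repeat until
no nonterminal has two alternatives with a common prefix.

Round 1: B has alternatives sharing prefix ') )'. Introduce B': B → ) ) B'
  Add: B' → ) B
  Add: B' → ε
  Add: B' → ) f

Round 2: B' has alternatives sharing prefix ')'. Introduce B'': B' → ) B''
  Add: B'' → B
  Add: B'' → f

No remaining common prefixes — done.

Resulting grammar:
B → ) ) B'
B' → ) B''
B'' → B
B'' → f
B' → ε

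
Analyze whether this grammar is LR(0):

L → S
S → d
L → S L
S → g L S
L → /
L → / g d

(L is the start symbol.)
No. Shift-reduce conflict between [L → / .] and [L → / . g d]

Augment with L' → L and build the canonical LR(0) collection (I0 = CLOSURE({[L' → . L]}), then GOTO on every symbol after a dot until no new states appear). It has 11 states:
  I0: { [L → . / g d], [L → . /], [L → . S L], [L → . S], [L' → . L], [S → . d], [S → . g L S] }  — shift
  I1: { [L → / . g d], [L → / .] }  — shift, reduce
  I2: { [L' → L .] }  — accept
  I3: { [L → . / g d], [L → . /], [L → . S L], [L → . S], [L → S . L], [L → S .], [S → . d], [S → . g L S] }  — shift, reduce
  I4: { [S → d .] }  — reduce
  I5: { [L → . / g d], [L → . /], [L → . S L], [L → . S], [S → . d], [S → . g L S], [S → g . L S] }  — shift
  I6: { [S → . d], [S → . g L S], [S → g L . S] }  — shift
  I7: { [S → g L S .] }  — reduce
  I8: { [L → S L .] }  — reduce
  I9: { [L → / g . d] }  — shift
  I10: { [L → / g d .] }  — reduce

Conflict in state I1:
  Shift-reduce conflict between [L → / .] and [L → / . g d]
So the grammar is NOT LR(0).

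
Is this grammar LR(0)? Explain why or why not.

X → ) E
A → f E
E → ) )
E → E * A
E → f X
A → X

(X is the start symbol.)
No. Shift-reduce conflict between [X → ) E .] and [E → E . * A]

Augment with X' → X and build the canonical LR(0) collection (I0 = CLOSURE({[X' → . X]}), then GOTO on every symbol after a dot until no new states appear). It has 13 states:
  I0: { [X → . ) E], [X' → . X] }  — shift
  I1: { [E → . ) )], [E → . E * A], [E → . f X], [X → ) . E] }  — shift
  I2: { [X' → X .] }  — accept
  I3: { [E → ) . )] }  — shift
  I4: { [E → E . * A], [X → ) E .] }  — shift, reduce
  I5: { [E → f . X], [X → . ) E] }  — shift
  I6: { [E → f X .] }  — reduce
  I7: { [A → . X], [A → . f E], [E → E * . A], [X → . ) E] }  — shift
  I8: { [E → E * A .] }  — reduce
  I9: { [A → X .] }  — reduce
  I10: { [A → f . E], [E → . ) )], [E → . E * A], [E → . f X] }  — shift
  I11: { [A → f E .], [E → E . * A] }  — shift, reduce
  I12: { [E → ) ) .] }  — reduce

Conflict in state I4:
  Shift-reduce conflict between [X → ) E .] and [E → E . * A]
So the grammar is NOT LR(0).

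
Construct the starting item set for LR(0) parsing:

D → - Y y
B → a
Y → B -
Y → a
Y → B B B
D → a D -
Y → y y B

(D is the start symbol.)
{ [D → . - Y y], [D → . a D -], [D' → . D] }

First, augment the grammar with D' → D
I₀ = CLOSURE({ [D' → . D] }):
  [D' → . D] has the dot before D: add [D → . - Y y], [D → . a D -]
No further items can be added.

I₀ = { [D → . - Y y], [D → . a D -], [D' → . D] }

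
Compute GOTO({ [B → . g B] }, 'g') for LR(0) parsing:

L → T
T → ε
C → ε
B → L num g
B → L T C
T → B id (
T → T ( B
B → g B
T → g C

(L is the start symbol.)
GOTO(I, 'g') = CLOSURE({ [A → αX.β] : [A → α.Xβ] ∈ I, X = 'g' })

Items with dot before 'g', with the dot advanced:
  [B → . g B] → [B → g . B]
Closure of the advanced items:
  [B → g . B] has the dot before B: add [B → . L num g], [B → . L T C], [B → . g B]
  [B → . L num g] has the dot before L: add [L → . T]
  [L → . T] has the dot before T: add [T → .], [T → . B id (], [T → . T ( B], [T → . g C]

GOTO = { [B → . L T C], [B → . L num g], [B → . g B], [B → g . B], [L → . T], [T → . B id (], [T → . T ( B], [T → . g C], [T → .] }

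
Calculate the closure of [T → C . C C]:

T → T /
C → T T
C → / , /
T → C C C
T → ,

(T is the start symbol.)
{ [C → . / , /], [C → . T T], [T → . ,], [T → . C C C], [T → . T /], [T → C . C C] }

To compute CLOSURE, for each item [A → α.Bβ] where B is a non-terminal, add [B → .γ] for all productions B → γ; repeat for the newly added items until nothing changes.

Start with: [T → C . C C]
  [T → C . C C] has the dot before C: add [C → . T T], [C → . / , /]
  [C → . T T] has the dot before T: add [T → . T /], [T → . C C C], [T → . ,]
No further items can be added.

CLOSURE = { [C → . / , /], [C → . T T], [T → . ,], [T → . C C C], [T → . T /], [T → C . C C] }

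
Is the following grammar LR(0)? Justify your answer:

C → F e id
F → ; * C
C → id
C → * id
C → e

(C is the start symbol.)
Yes, the grammar is LR(0)

A grammar is LR(0) if no state in the canonical LR(0) collection has:
  - both a shift item (dot before a terminal) and a complete item (shift-reduce conflict), or
  - two or more complete items (reduce-reduce conflict; the accept item [C' → C .] counts as a complete item here).

Augment with C' → C and build the canonical LR(0) collection (I0 = CLOSURE({[C' → . C]}), then GOTO on every symbol after a dot until no new states appear). It has 12 states:
  I0: { [C → . * id], [C → . F e id], [C → . e], [C → . id], [C' → . C], [F → . ; * C] }  — shift
  I1: { [C → * . id] }  — shift
  I2: { [F → ; . * C] }  — shift
  I3: { [C' → C .] }  — accept
  I4: { [C → F . e id] }  — shift
  I5: { [C → e .] }  — reduce
  I6: { [C → id .] }  — reduce
  I7: { [C → F e . id] }  — shift
  I8: { [C → F e id .] }  — reduce
  I9: { [C → . * id], [C → . F e id], [C → . e], [C → . id], [F → . ; * C], [F → ; * . C] }  — shift
  I10: { [F → ; * C .] }  — reduce
  I11: { [C → * id .] }  — reduce

Every state is either a pure shift/goto state or contains exactly one complete item and nothing to shift — no conflicts. The grammar is LR(0).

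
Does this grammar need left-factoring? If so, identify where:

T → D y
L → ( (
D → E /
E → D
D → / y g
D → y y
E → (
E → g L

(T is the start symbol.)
Left-factoring is needed when two productions for the same non-terminal
share a common prefix on the right-hand side.

Productions for D:
  D → E /
  D → / y g
  D → y y
Productions for E:
  E → D
  E → (
  E → g L

No common prefixes found.

Answer: No, left-factoring is not needed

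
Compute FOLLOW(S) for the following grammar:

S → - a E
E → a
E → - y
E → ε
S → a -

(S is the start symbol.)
{ $ }

S is the start symbol, so $ ∈ FOLLOW(S).
S does not occur on any right-hand side.

Taking the union: FOLLOW(S) = { $ }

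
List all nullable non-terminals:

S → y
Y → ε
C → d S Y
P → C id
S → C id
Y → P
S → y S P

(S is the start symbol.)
ε-productions: Y → ε
So Y is immediately nullable.
No further non-terminal can be added: every production for the remaining non-terminals contains a terminal or a non-nullable non-terminal.
Nullable = { 'Y' }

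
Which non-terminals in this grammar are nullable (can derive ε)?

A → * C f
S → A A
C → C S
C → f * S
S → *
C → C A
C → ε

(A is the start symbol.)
{ 'C' }

A non-terminal is nullable if it can derive ε (the empty string): either it has an ε-production, or it has a production whose right-hand side consists entirely of nullable non-terminals.

ε-productions: C → ε
So C is immediately nullable.
No further non-terminal can be added: every production for the remaining non-terminals contains a terminal or a non-nullable non-terminal.
Nullable = { 'C' }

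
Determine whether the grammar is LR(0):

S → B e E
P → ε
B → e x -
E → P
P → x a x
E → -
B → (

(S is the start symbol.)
A grammar is LR(0) if no state in the canonical LR(0) collection has:
  - both a shift item (dot before a terminal) and a complete item (shift-reduce conflict), or
  - two or more complete items (reduce-reduce conflict; the accept item [S' → S .] counts as a complete item here).

Augment with S' → S and build the canonical LR(0) collection (I0 = CLOSURE({[S' → . S]}), then GOTO on every symbol after a dot until no new states appear). It has 14 states:
  I0: { [B → . (], [B → . e x -], [S → . B e E], [S' → . S] }  — shift
  I1: { [B → ( .] }  — reduce
  I2: { [S → B . e E] }  — shift
  I3: { [S' → S .] }  — accept
  I4: { [B → e . x -] }  — shift
  I5: { [B → e x . -] }  — shift
  I6: { [B → e x - .] }  — reduce
  I7: { [E → . -], [E → . P], [P → . x a x], [P → .], [S → B e . E] }  — shift, reduce
  I8: { [E → - .] }  — reduce
  I9: { [S → B e E .] }  — reduce
  I10: { [E → P .] }  — reduce
  I11: { [P → x . a x] }  — shift
  I12: { [P → x a . x] }  — shift
  I13: { [P → x a x .] }  — reduce

Conflict in state I7:
  Shift-reduce conflict between [P → .] and [E → . -]
So the grammar is NOT LR(0).

Answer: No. Shift-reduce conflict between [P → .] and [E → . -]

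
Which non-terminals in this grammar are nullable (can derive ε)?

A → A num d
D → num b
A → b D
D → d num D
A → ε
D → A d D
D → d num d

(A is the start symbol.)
{ 'A' }

A non-terminal is nullable if it can derive ε (the empty string): either it has an ε-production, or it has a production whose right-hand side consists entirely of nullable non-terminals.

ε-productions: A → ε
So A is immediately nullable.
No further non-terminal can be added: every production for the remaining non-terminals contains a terminal or a non-nullable non-terminal.
Nullable = { 'A' }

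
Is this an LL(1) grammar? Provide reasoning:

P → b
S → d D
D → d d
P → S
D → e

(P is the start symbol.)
Yes, the grammar is LL(1).

A grammar is LL(1) if for each non-terminal N with multiple productions, the predict sets of those productions are pairwise disjoint, where PREDICT(N → α) = (FIRST(α) \ {ε}) ∪ (FOLLOW(N) if α ⇒* ε).

Relevant sets:
  FIRST(S) = { 'd' }

For P:
  PREDICT(P → b) = { 'b' }
  PREDICT(P → S) = { 'd' }
For D:
  PREDICT(D → d d) = { 'd' }
  PREDICT(D → e) = { 'e' }
S has a single production, so nothing to check there.

All predict sets are disjoint. The grammar IS LL(1).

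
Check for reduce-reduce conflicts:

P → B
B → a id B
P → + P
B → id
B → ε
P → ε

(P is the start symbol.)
Augment with P' → P and build the canonical LR(0) collection (I0 = CLOSURE({[P' → . P]}), then GOTO on every symbol after a dot until no new states appear). It has 9 states:
  I0: { [B → . a id B], [B → . id], [B → .], [P → . + P], [P → . B], [P → .], [P' → . P] }  — shift, 2 reduces
  I1: { [B → . a id B], [B → . id], [B → .], [P → + . P], [P → . + P], [P → . B], [P → .] }  — shift, 2 reduces
  I2: { [P → B .] }  — reduce
  I3: { [P' → P .] }  — accept
  I4: { [B → a . id B] }  — shift
  I5: { [B → id .] }  — reduce
  I6: { [B → . a id B], [B → . id], [B → .], [B → a id . B] }  — shift, reduce
  I7: { [B → a id B .] }  — reduce
  I8: { [P → + P .] }  — reduce

I0 contains complete items [B → .], [P → .] — reduce-reduce conflict.
I1 contains complete items [B → .], [P → .] — reduce-reduce conflict.

Answer: Yes — I0: [B → .] vs [P → .]; I1: [B → .] vs [P → .]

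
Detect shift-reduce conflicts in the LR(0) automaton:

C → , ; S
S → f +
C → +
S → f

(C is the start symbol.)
Yes — I6: [S → f .] vs [S → f . +]

Augment with C' → C and build the canonical LR(0) collection (I0 = CLOSURE({[C' → . C]}), then GOTO on every symbol after a dot until no new states appear). It has 8 states:
  I0: { [C → . +], [C → . , ; S], [C' → . C] }  — shift
  I1: { [C → + .] }  — reduce
  I2: { [C → , . ; S] }  — shift
  I3: { [C' → C .] }  — accept
  I4: { [C → , ; . S], [S → . f +], [S → . f] }  — shift
  I5: { [C → , ; S .] }  — reduce
  I6: { [S → f . +], [S → f .] }  — shift, reduce
  I7: { [S → f + .] }  — reduce

I6 contains reduce item [S → f .] and shift item [S → f . +] — shift-reduce conflict.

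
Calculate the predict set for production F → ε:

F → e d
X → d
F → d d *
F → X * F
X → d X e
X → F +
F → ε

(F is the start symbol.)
PREDICT(F → ε) = (FIRST(RHS) \ {ε}) ∪ (FOLLOW(F) if ε ∈ FIRST(RHS), i.e. RHS ⇒* ε)
The right-hand side is ε (FIRST(ε) = { ε }), so the predict set is FOLLOW(F) = { $, '+' }
PREDICT(F → ε) = { $, '+' }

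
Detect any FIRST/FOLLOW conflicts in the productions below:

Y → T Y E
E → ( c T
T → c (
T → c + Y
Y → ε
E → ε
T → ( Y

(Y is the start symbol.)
Yes. Y → T Y E with FOLLOW(Y) on { '(', 'c' }; E → '(' c T with FOLLOW(E) on { '(' }

Nullable non-terminals: E, Y.
FIRST sets used below: FIRST(T) = { '(', 'c' }

E: nullable alternative(s) E → ε; FOLLOW(E) = { $, '(', 'c' }
  E → ( c T: FIRST \ {ε} = { '(' } — overlaps FOLLOW(E) on { '(' }: CONFLICT
  E → ε: FIRST \ {ε} = { } — this is the only nullable alternative, skip

Y: nullable alternative(s) Y → ε; FOLLOW(Y) = { $, '(', 'c' }
  Y → T Y E: FIRST \ {ε} = { '(', 'c' } — overlaps FOLLOW(Y) on { '(', 'c' }: CONFLICT
  Y → ε: FIRST \ {ε} = { } — this is the only nullable alternative, skip

T has no nullable alternative, so no FIRST/FOLLOW check is needed there.

So the grammar has 2 FIRST/FOLLOW conflicts (marked CONFLICT above).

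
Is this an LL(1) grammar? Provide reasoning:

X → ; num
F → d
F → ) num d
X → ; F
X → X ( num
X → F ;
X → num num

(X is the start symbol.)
Relevant sets:
  FIRST(X) = { ')', ';', 'd', 'num' }
  FIRST(F) = { ')', 'd' }

For X:
  PREDICT(X → ';' num) = { ';' }
  PREDICT(X → ';' F) = { ';' }
  PREDICT(X → X '(' num) = { ')', ';', 'd', 'num' }
  PREDICT(X → F ';') = { ')', 'd' }
  PREDICT(X → num num) = { 'num' }
For F:
  PREDICT(F → d) = { 'd' }
  PREDICT(F → ')' num d) = { ')' }

Conflict found: Predict set conflict for X: { ';' }
The grammar is NOT LL(1).

Answer: No. Predict set conflict for X: { ';' }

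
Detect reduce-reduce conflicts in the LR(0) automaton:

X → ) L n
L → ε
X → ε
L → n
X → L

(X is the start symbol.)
Yes — I0: [L → .] vs [X → .]

A reduce-reduce conflict occurs when an LR(0) state has two complete items [A → α .] and [B → β .] — both call for a reduction, and with no lookahead the parser cannot choose between them.

Augment with X' → X and build the canonical LR(0) collection (I0 = CLOSURE({[X' → . X]}), then GOTO on every symbol after a dot until no new states appear). It has 7 states:
  I0: { [L → . n], [L → .], [X → . ) L n], [X → . L], [X → .], [X' → . X] }  — shift, 2 reduces
  I1: { [L → . n], [L → .], [X → ) . L n] }  — shift, reduce
  I2: { [X → L .] }  — reduce
  I3: { [X' → X .] }  — accept
  I4: { [L → n .] }  — reduce
  I5: { [X → ) L . n] }  — shift
  I6: { [X → ) L n .] }  — reduce

I0 contains complete items [L → .], [X → .] — reduce-reduce conflict.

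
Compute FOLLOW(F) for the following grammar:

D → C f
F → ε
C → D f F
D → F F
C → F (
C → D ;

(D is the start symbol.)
{ $, '(', ';', 'f' }

To compute FOLLOW(F), find every occurrence of F on a right-hand side N → α F β: add FIRST(β) \ {ε}, and if β is empty or nullable also add FOLLOW(N). Iterate to a fixed point.

In C → D f F: F is at the end, add FOLLOW(C)
In D → F F: F is followed by F, add FIRST(F) \ {ε} = { }
  F is nullable, so also add FOLLOW(D)
In D → F F: F is at the end, add FOLLOW(D)
In C → F (: F is followed by '(', add FIRST('(') \ {ε} = { '(' }

The FOLLOW sets referred to above (computed the same way, to a fixed point):
  FOLLOW(C) = { 'f' }
  FOLLOW(D) = { $, ';', 'f' }

Taking the union: FOLLOW(F) = { $, '(', ';', 'f' }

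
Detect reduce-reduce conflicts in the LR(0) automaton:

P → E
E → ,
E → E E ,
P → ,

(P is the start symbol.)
Yes — I1: [E → , .] vs [P → , .]; I6: [E → , .] vs [E → E E , .]

A reduce-reduce conflict occurs when an LR(0) state has two complete items [A → α .] and [B → β .] — both call for a reduction, and with no lookahead the parser cannot choose between them.

Augment with P' → P and build the canonical LR(0) collection (I0 = CLOSURE({[P' → . P]}), then GOTO on every symbol after a dot until no new states appear). It has 7 states:
  I0: { [E → . ,], [E → . E E ,], [P → . ,], [P → . E], [P' → . P] }  — shift
  I1: { [E → , .], [P → , .] }  — 2 reduces
  I2: { [E → . ,], [E → . E E ,], [E → E . E ,], [P → E .] }  — shift, reduce
  I3: { [P' → P .] }  — accept
  I4: { [E → , .] }  — reduce
  I5: { [E → . ,], [E → . E E ,], [E → E . E ,], [E → E E . ,] }  — shift
  I6: { [E → , .], [E → E E , .] }  — 2 reduces

I1 contains complete items [E → , .], [P → , .] — reduce-reduce conflict.
I6 contains complete items [E → , .], [E → E E , .] — reduce-reduce conflict.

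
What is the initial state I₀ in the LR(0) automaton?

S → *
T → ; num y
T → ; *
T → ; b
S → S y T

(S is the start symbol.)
First, augment the grammar with S' → S
I₀ = CLOSURE({ [S' → . S] }):
  [S' → . S] has the dot before S: add [S → . *], [S → . S y T]
No further items can be added.

I₀ = { [S → . *], [S → . S y T], [S' → . S] }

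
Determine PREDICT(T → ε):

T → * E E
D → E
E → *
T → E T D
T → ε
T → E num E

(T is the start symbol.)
{ $, '*' }

PREDICT(T → ε) = (FIRST(RHS) \ {ε}) ∪ (FOLLOW(T) if ε ∈ FIRST(RHS), i.e. RHS ⇒* ε)
The right-hand side is ε (FIRST(ε) = { ε }), so the predict set is FOLLOW(T) = { $, '*' }
PREDICT(T → ε) = { $, '*' }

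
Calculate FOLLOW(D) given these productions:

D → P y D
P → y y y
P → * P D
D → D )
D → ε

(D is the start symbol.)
{ $, ')', '*', 'y' }

To compute FOLLOW(D), find every occurrence of D on a right-hand side N → α D β: add FIRST(β) \ {ε}, and if β is empty or nullable also add FOLLOW(N). Iterate to a fixed point.

D is the start symbol, so $ ∈ FOLLOW(D).
In D → P y D: D is at the end; this adds FOLLOW(D) to itself — nothing new
In P → * P D: D is at the end, add FOLLOW(P)
In D → D ): D is followed by ')', add FIRST(')') \ {ε} = { ')' }

The FOLLOW sets referred to above (computed the same way, to a fixed point):
  FOLLOW(P) = { ')', '*', 'y' }

Taking the union: FOLLOW(D) = { $, ')', '*', 'y' }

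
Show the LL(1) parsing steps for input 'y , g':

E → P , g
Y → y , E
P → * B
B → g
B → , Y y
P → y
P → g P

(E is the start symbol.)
Stack is shown with the top on the left.

Stack    Input    Action
------------------------
E $      y , g $  output E → P , g
P , g $  y , g $  output P → y
y , g $  y , g $  match 'y'
, g $    , g $    match ','
g $      g $      match 'g'
$        $        accept

The string is accepted.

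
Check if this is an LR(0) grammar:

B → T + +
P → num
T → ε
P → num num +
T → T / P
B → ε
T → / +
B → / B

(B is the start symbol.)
No. Shift-reduce conflict between [B → .] and [B → . / B]

A grammar is LR(0) if no state in the canonical LR(0) collection has:
  - both a shift item (dot before a terminal) and a complete item (shift-reduce conflict), or
  - two or more complete items (reduce-reduce conflict; the accept item [B' → B .] counts as a complete item here).

Augment with B' → B and build the canonical LR(0) collection (I0 = CLOSURE({[B' → . B]}), then GOTO on every symbol after a dot until no new states appear). It has 13 states:
  I0: { [B → . / B], [B → . T + +], [B → .], [B' → . B], [T → . / +], [T → . T / P], [T → .] }  — shift, 2 reduces
  I1: { [B → . / B], [B → . T + +], [B → .], [B → / . B], [T → . / +], [T → . T / P], [T → .], [T → / . +] }  — shift, 2 reduces
  I2: { [B' → B .] }  — accept
  I3: { [B → T . + +], [T → T . / P] }  — shift
  I4: { [B → T + . +] }  — shift
  I5: { [P → . num num +], [P → . num], [T → T / . P] }  — shift
  I6: { [T → T / P .] }  — reduce
  I7: { [P → num . num +], [P → num .] }  — shift, reduce
  I8: { [P → num num . +] }  — shift
  I9: { [P → num num + .] }  — reduce
  I10: { [B → T + + .] }  — reduce
  I11: { [T → / + .] }  — reduce
  I12: { [B → / B .] }  — reduce

Conflict in state I0:
  Shift-reduce conflict between [B → .] and [B → . / B]
So the grammar is NOT LR(0).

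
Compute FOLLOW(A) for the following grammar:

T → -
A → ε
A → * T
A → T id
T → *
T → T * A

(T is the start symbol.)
{ $, '*', 'id' }

To compute FOLLOW(A), find every occurrence of A on a right-hand side N → α A β: add FIRST(β) \ {ε}, and if β is empty or nullable also add FOLLOW(N). Iterate to a fixed point.

In T → T * A: A is at the end, add FOLLOW(T)

The FOLLOW sets referred to above (computed the same way, to a fixed point):
  FOLLOW(T) = { $, '*', 'id' }

Taking the union: FOLLOW(A) = { $, '*', 'id' }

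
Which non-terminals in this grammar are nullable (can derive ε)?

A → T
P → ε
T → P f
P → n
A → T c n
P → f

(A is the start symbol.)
{ 'P' }

A non-terminal is nullable if it can derive ε (the empty string): either it has an ε-production, or it has a production whose right-hand side consists entirely of nullable non-terminals.

ε-productions: P → ε
So P is immediately nullable.
No further non-terminal can be added: every production for the remaining non-terminals contains a terminal or a non-nullable non-terminal.
Nullable = { 'P' }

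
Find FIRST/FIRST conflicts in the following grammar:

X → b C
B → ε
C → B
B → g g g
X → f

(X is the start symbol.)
A FIRST/FIRST conflict occurs when two productions N → α and N → β for the same non-terminal have FIRST(α) ∩ FIRST(β) ≠ ∅ (with ε ∈ FIRST of a nullable right-hand side, so two nullable alternatives also conflict).

Productions for X:
  X → b C: FIRST = { 'b' }
  X → f: FIRST = { 'f' }
Productions for B:
  B → ε: FIRST = { ε }
  B → g g g: FIRST = { 'g' }
C has only one production, so no FIRST/FIRST conflict is possible there.

All alternatives of each non-terminal have pairwise disjoint FIRST sets.

Answer: No FIRST/FIRST conflicts.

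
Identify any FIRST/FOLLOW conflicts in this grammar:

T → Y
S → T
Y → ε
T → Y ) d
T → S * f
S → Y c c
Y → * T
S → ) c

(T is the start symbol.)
Yes. T → Y ')' d with FOLLOW(T) on { ')', '*' }; T → S '*' f with FOLLOW(T) on { ')', '*', 'c' }; S → Y c c with FOLLOW(S) on { '*' }; Y → '*' T with FOLLOW(Y) on { '*' }

Nullable non-terminals: S, T, Y.
FIRST sets used below: FIRST(T) = { ')', '*', 'c', ε }, FIRST(Y) = { '*', ε }, FIRST(S) = { ')', '*', 'c', ε }

S: nullable alternative(s) S → T; FOLLOW(S) = { '*' }
  S → T: FIRST \ {ε} = { ')', '*', 'c' } — this is the only nullable alternative, skip
  S → Y c c: FIRST \ {ε} = { '*', 'c' } — overlaps FOLLOW(S) on { '*' }: CONFLICT
  S → ) c: FIRST \ {ε} = { ')' } — disjoint from FOLLOW(S)

T: nullable alternative(s) T → Y; FOLLOW(T) = { $, ')', '*', 'c' }
  T → Y: FIRST \ {ε} = { '*' } — this is the only nullable alternative, skip
  T → Y ) d: FIRST \ {ε} = { ')', '*' } — overlaps FOLLOW(T) on { ')', '*' }: CONFLICT
  T → S * f: FIRST \ {ε} = { ')', '*', 'c' } — overlaps FOLLOW(T) on { ')', '*', 'c' }: CONFLICT

Y: nullable alternative(s) Y → ε; FOLLOW(Y) = { $, ')', '*', 'c' }
  Y → ε: FIRST \ {ε} = { } — this is the only nullable alternative, skip
  Y → * T: FIRST \ {ε} = { '*' } — overlaps FOLLOW(Y) on { '*' }: CONFLICT

So the grammar has 4 FIRST/FOLLOW conflicts (marked CONFLICT above).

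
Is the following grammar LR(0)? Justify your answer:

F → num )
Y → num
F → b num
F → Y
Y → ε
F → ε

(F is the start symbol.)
No. Shift-reduce conflict between [F → .] and [F → . b num]

A grammar is LR(0) if no state in the canonical LR(0) collection has:
  - both a shift item (dot before a terminal) and a complete item (shift-reduce conflict), or
  - two or more complete items (reduce-reduce conflict; the accept item [F' → F .] counts as a complete item here).

Augment with F' → F and build the canonical LR(0) collection (I0 = CLOSURE({[F' → . F]}), then GOTO on every symbol after a dot until no new states appear). It has 7 states:
  I0: { [F → . Y], [F → . b num], [F → . num )], [F → .], [F' → . F], [Y → . num], [Y → .] }  — shift, 2 reduces
  I1: { [F' → F .] }  — accept
  I2: { [F → Y .] }  — reduce
  I3: { [F → b . num] }  — shift
  I4: { [F → num . )], [Y → num .] }  — shift, reduce
  I5: { [F → num ) .] }  — reduce
  I6: { [F → b num .] }  — reduce

Conflict in state I0:
  Shift-reduce conflict between [F → .] and [F → . b num]
So the grammar is NOT LR(0).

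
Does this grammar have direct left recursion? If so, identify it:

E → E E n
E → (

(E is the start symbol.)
Direct left recursion occurs when N → N α for some non-terminal N (the right-hand side begins with the left-hand side itself).

E → E E n: LEFT RECURSIVE (starts with E)
E → (: starts with '('

The grammar has direct left recursion on: E.

Answer: Yes, E is left-recursive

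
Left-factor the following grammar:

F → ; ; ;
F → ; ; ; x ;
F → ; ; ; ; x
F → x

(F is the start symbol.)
Left-factoring transforms A → αβ₁ | αβ₂ into A → αA' and A' → β₁ | β₂
(α is the longest common prefix among the alternatives). Repeat until
no nonterminal has two alternatives with a common prefix.

Round 1: F has alternatives sharing prefix '; ; ;'. Introduce F': F → ; ; ; F'
  Add: F' → ε
  Add: F' → x ;
  Add: F' → ; x

No remaining common prefixes — done.

Resulting grammar:
F → ; ; ; F'
F' → ε
F' → x ;
F' → ; x
F → x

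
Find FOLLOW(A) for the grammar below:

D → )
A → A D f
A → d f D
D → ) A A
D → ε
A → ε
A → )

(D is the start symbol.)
To compute FOLLOW(A), find every occurrence of A on a right-hand side N → α A β: add FIRST(β) \ {ε}, and if β is empty or nullable also add FOLLOW(N). Iterate to a fixed point.

In A → A D f: A is followed by D f, add FIRST(D f) \ {ε} = { ')', 'f' }
In D → ) A A: A is followed by A, add FIRST(A) \ {ε} = { ')', 'd', 'f' }
  A is nullable, so also add FOLLOW(D)
In D → ) A A: A is at the end, add FOLLOW(D)

The FOLLOW sets referred to above (computed the same way, to a fixed point):
  FOLLOW(D) = { $, ')', 'd', 'f' }

Taking the union: FOLLOW(A) = { $, ')', 'd', 'f' }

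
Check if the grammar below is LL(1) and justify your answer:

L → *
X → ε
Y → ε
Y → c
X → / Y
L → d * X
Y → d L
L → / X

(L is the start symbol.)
Yes, the grammar is LL(1).

A grammar is LL(1) if for each non-terminal N with multiple productions, the predict sets of those productions are pairwise disjoint, where PREDICT(N → α) = (FIRST(α) \ {ε}) ∪ (FOLLOW(N) if α ⇒* ε).

Relevant sets:
  FOLLOW(X) = { $ }
  FOLLOW(Y) = { $ }

For L:
  PREDICT(L → '*') = { '*' }
  PREDICT(L → d '*' X) = { 'd' }
  PREDICT(L → '/' X) = { '/' }
For X:
  PREDICT(X → ε) = { $ }
  PREDICT(X → '/' Y) = { '/' }
For Y:
  PREDICT(Y → ε) = { $ }
  PREDICT(Y → c) = { 'c' }
  PREDICT(Y → d L) = { 'd' }

All predict sets are disjoint. The grammar IS LL(1).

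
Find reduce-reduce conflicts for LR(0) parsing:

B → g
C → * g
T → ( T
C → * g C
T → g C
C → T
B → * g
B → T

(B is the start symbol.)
No reduce-reduce conflicts

Augment with B' → B and build the canonical LR(0) collection (I0 = CLOSURE({[B' → . B]}), then GOTO on every symbol after a dot until no new states appear). It has 14 states:
  I0: { [B → . * g], [B → . T], [B → . g], [B' → . B], [T → . ( T], [T → . g C] }  — shift
  I1: { [T → ( . T], [T → . ( T], [T → . g C] }  — shift
  I2: { [B → * . g] }  — shift
  I3: { [B' → B .] }  — accept
  I4: { [B → T .] }  — reduce
  I5: { [B → g .], [C → . * g C], [C → . * g], [C → . T], [T → . ( T], [T → . g C], [T → g . C] }  — shift, reduce
  I6: { [C → * . g C], [C → * . g] }  — shift
  I7: { [T → g C .] }  — reduce
  I8: { [C → T .] }  — reduce
  I9: { [C → . * g C], [C → . * g], [C → . T], [T → . ( T], [T → . g C], [T → g . C] }  — shift
  I10: { [C → * g . C], [C → * g .], [C → . * g C], [C → . * g], [C → . T], [T → . ( T], [T → . g C] }  — shift, reduce
  I11: { [C → * g C .] }  — reduce
  I12: { [B → * g .] }  — reduce
  I13: { [T → ( T .] }  — reduce

No state contains more than one complete item.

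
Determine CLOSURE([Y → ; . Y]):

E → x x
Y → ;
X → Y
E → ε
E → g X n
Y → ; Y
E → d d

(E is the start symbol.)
To compute CLOSURE, for each item [A → α.Bβ] where B is a non-terminal, add [B → .γ] for all productions B → γ; repeat for the newly added items until nothing changes.

Start with: [Y → ; . Y]
  [Y → ; . Y] has the dot before Y: add [Y → . ;], [Y → . ; Y]
No further items can be added.

CLOSURE = { [Y → . ; Y], [Y → . ;], [Y → ; . Y] }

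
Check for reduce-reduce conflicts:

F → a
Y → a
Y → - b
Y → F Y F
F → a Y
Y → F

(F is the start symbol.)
A reduce-reduce conflict occurs when an LR(0) state has two complete items [A → α .] and [B → β .] — both call for a reduction, and with no lookahead the parser cannot choose between them.

Augment with F' → F and build the canonical LR(0) collection (I0 = CLOSURE({[F' → . F]}), then GOTO on every symbol after a dot until no new states appear). It has 10 states:
  I0: { [F → . a Y], [F → . a], [F' → . F] }  — shift
  I1: { [F' → F .] }  — accept
  I2: { [F → . a Y], [F → . a], [F → a . Y], [F → a .], [Y → . - b], [Y → . F Y F], [Y → . F], [Y → . a] }  — shift, reduce
  I3: { [Y → - . b] }  — shift
  I4: { [F → . a Y], [F → . a], [Y → . - b], [Y → . F Y F], [Y → . F], [Y → . a], [Y → F . Y F], [Y → F .] }  — shift, reduce
  I5: { [F → a Y .] }  — reduce
  I6: { [F → . a Y], [F → . a], [F → a . Y], [F → a .], [Y → . - b], [Y → . F Y F], [Y → . F], [Y → . a], [Y → a .] }  — shift, 2 reduces
  I7: { [F → . a Y], [F → . a], [Y → F Y . F] }  — shift
  I8: { [Y → F Y F .] }  — reduce
  I9: { [Y → - b .] }  — reduce

I6 contains complete items [F → a .], [Y → a .] — reduce-reduce conflict.

Answer: Yes — I6: [F → a .] vs [Y → a .]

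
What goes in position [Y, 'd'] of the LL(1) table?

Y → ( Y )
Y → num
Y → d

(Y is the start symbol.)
To find M[Y, 'd'], we find productions for Y where 'd' is in the predict set (PREDICT(N → α) = (FIRST(α) \ {ε}) ∪ (FOLLOW(N) if α ⇒* ε)).

Y → ( Y ): PREDICT = { '(' }
Y → num: PREDICT = { 'num' }
Y → d: PREDICT = { 'd' }
  'd' is in predict set, so this production goes in M[Y, 'd']

M[Y, 'd'] = Y → d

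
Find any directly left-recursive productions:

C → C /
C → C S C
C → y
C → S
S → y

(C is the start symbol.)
Yes, C is left-recursive

Direct left recursion occurs when N → N α for some non-terminal N (the right-hand side begins with the left-hand side itself).

C → C /: LEFT RECURSIVE (starts with C)
C → C S C: LEFT RECURSIVE (starts with C)
C → y: starts with y
C → S: starts with S
S → y: starts with y

The grammar has direct left recursion on: C.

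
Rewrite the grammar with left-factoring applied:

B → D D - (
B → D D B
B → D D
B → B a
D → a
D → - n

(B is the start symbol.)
Left-factoring transforms A → αβ₁ | αβ₂ into A → αA' and A' → β₁ | β₂
(α is the longest common prefix among the alternatives). Repeat until
no nonterminal has two alternatives with a common prefix.

Round 1: B has alternatives sharing prefix 'D D'. Introduce B': B → D D B'
  Add: B' → - (
  Add: B' → B
  Add: B' → ε

No remaining common prefixes — done.

Resulting grammar:
B → D D B'
B' → - (
B' → B
B' → ε
B → B a
D → a
D → - n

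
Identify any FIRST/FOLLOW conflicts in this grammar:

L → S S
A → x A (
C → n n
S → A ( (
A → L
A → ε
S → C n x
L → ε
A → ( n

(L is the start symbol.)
Nullable non-terminals: A, L.
FIRST sets used below: FIRST(L) = { '(', 'n', 'x', ε }, FIRST(S) = { '(', 'n', 'x' }

A: nullable alternative(s) A → L, A → ε; FOLLOW(A) = { '(' }
  A → x A (: FIRST \ {ε} = { 'x' } — disjoint from FOLLOW(A)
  A → L: FIRST \ {ε} = { '(', 'n', 'x' } — overlaps FOLLOW(A) on { '(' }: CONFLICT
  A → ε: FIRST \ {ε} = { } — disjoint from FOLLOW(A)
  A → ( n: FIRST \ {ε} = { '(' } — overlaps FOLLOW(A) on { '(' }: CONFLICT

L: nullable alternative(s) L → ε; FOLLOW(L) = { $, '(' }
  L → S S: FIRST \ {ε} = { '(', 'n', 'x' } — overlaps FOLLOW(L) on { '(' }: CONFLICT
  L → ε: FIRST \ {ε} = { } — this is the only nullable alternative, skip

C, S have no nullable alternative, so no FIRST/FOLLOW check is needed there.

So the grammar has 3 FIRST/FOLLOW conflicts (marked CONFLICT above).

Answer: Yes. L → S S with FOLLOW(L) on { '(' }; A → L with FOLLOW(A) on { '(' }; A → '(' n with FOLLOW(A) on { '(' }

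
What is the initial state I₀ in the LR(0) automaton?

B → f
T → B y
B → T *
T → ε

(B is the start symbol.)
First, augment the grammar with B' → B
I₀ = CLOSURE({ [B' → . B] }):
  [B' → . B] has the dot before B: add [B → . f], [B → . T *]
  [B → . T *] has the dot before T: add [T → . B y], [T → .]
No further items can be added.

I₀ = { [B → . T *], [B → . f], [B' → . B], [T → . B y], [T → .] }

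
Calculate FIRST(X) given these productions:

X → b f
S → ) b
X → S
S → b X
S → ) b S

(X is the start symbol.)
{ ')', 'b' }

To compute FIRST(X), examine every production with X on the left-hand side, reading each right-hand side left to right until a non-nullable symbol is reached.

FIRST sets of the other non-terminals involved (by the same procedure, iterated to a fixed point):
  FIRST(S) = { ')', 'b' }

From X → b f:
  - b is a terminal: add 'b' and stop
From X → S:
  - S is a non-terminal: add FIRST(S) \ {ε} = { ')', 'b' }
    S is not nullable, so stop

Collecting: FIRST(X) = { ')', 'b' }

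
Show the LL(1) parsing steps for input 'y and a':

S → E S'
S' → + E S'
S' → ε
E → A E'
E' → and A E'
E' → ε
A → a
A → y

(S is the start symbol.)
LL(1) parsing maintains a stack (initially the start symbol over $) and the input. At each step: if the stack top is a terminal, match it against the current input token; if it is a non-terminal N, replace it with the RHS of M[N, lookahead] (the unique production whose predict set contains the lookahead).

Stack is shown with the top on the left.

Stack          Input      Action
--------------------------------
S $            y and a $  output S → E S'
E S' $         y and a $  output E → A E'
A E' S' $      y and a $  output A → y
y E' S' $      y and a $  match 'y'
E' S' $        and a $    output E' → and A E'
and A E' S' $  and a $    match 'and'
A E' S' $      a $        output A → a
a E' S' $      a $        match 'a'
E' S' $        $          output E' → ε
S' $           $          output S' → ε
$              $          accept

The string is accepted.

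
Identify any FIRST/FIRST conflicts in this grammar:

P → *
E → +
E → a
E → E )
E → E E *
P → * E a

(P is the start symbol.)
Yes. P → '*' / P → '*' E a on { '*' }; E → '+' / E → E ')' on { '+' }; E → '+' / E → E E '*' on { '+' }; E → a / E → E ')' on { 'a' }; E → a / E → E E '*' on { 'a' }; E → E ')' / E → E E '*' on { '+', 'a' }

A FIRST/FIRST conflict occurs when two productions N → α and N → β for the same non-terminal have FIRST(α) ∩ FIRST(β) ≠ ∅ (with ε ∈ FIRST of a nullable right-hand side, so two nullable alternatives also conflict).

FIRST sets of the non-terminals at (or reachable through a nullable prefix from) the front of some alternative:
  FIRST(E) = { '+', 'a' }

Productions for P:
  P → *: FIRST = { '*' }
  P → * E a: FIRST = { '*' }
Productions for E:
  E → +: FIRST = { '+' }
  E → a: FIRST = { 'a' }
  E → E ): FIRST = { '+', 'a' }
  E → E E *: FIRST = { '+', 'a' }

Conflict for P: P → * and P → * E a
  Overlap: { '*' }
Conflict for E: E → + and E → E )
  Overlap: { '+' }
Conflict for E: E → + and E → E E *
  Overlap: { '+' }
Conflict for E: E → a and E → E )
  Overlap: { 'a' }
Conflict for E: E → a and E → E E *
  Overlap: { 'a' }
Conflict for E: E → E ) and E → E E *
  Overlap: { '+', 'a' }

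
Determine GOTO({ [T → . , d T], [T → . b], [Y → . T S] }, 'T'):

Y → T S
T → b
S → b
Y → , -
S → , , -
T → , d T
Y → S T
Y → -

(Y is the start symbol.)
{ [S → . , , -], [S → . b], [Y → T . S] }

GOTO(I, 'T') = CLOSURE({ [A → αX.β] : [A → α.Xβ] ∈ I, X = 'T' })

Items with dot before 'T', with the dot advanced:
  [Y → . T S] → [Y → T . S]
Closure of the advanced items:
  [Y → T . S] has the dot before S: add [S → . b], [S → . , , -]

GOTO = { [S → . , , -], [S → . b], [Y → T . S] }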